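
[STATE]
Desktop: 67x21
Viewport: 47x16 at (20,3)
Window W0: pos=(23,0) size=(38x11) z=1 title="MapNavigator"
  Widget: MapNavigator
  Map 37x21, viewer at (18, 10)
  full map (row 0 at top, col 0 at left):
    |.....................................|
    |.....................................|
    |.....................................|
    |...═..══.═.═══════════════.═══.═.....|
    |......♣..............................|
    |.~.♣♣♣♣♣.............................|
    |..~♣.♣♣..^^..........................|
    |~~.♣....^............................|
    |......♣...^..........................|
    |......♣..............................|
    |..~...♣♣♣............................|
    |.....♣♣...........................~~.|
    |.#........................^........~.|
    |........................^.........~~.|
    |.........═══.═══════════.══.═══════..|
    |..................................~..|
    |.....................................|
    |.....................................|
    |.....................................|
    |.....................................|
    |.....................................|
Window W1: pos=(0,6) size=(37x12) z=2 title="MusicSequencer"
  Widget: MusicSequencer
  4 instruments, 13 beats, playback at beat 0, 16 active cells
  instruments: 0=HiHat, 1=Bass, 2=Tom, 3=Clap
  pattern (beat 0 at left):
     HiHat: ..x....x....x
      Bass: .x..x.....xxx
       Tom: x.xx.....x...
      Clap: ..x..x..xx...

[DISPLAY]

   ┃~~.♣....^...........................┃      
   ┃......♣...^.........................┃      
   ┃......♣.............................┃      
━━━━━━━━━━━━━━━━┓.....@.................┃      
                ┃.....................~~┃      
────────────────┨.............^........~┃      
                ┃...........^.........~~┃      
                ┃━━━━━━━━━━━━━━━━━━━━━━━┛      
                ┃                              
                ┃                              
                ┃                              
                ┃                              
                ┃                              
                ┃                              
━━━━━━━━━━━━━━━━┛                              
                                               


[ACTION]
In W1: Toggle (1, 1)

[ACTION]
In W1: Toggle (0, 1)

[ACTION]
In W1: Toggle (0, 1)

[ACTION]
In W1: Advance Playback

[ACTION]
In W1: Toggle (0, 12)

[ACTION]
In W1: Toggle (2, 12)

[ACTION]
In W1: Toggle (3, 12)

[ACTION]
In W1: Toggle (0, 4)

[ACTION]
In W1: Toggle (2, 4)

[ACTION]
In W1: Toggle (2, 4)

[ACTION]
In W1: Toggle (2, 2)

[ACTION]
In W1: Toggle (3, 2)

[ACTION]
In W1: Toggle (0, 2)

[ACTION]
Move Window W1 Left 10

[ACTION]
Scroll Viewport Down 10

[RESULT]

   ┃......♣.............................┃      
━━━━━━━━━━━━━━━━┓.....@.................┃      
                ┃.....................~~┃      
────────────────┨.............^........~┃      
                ┃...........^.........~~┃      
                ┃━━━━━━━━━━━━━━━━━━━━━━━┛      
                ┃                              
                ┃                              
                ┃                              
                ┃                              
                ┃                              
                ┃                              
━━━━━━━━━━━━━━━━┛                              
                                               
                                               
                                               


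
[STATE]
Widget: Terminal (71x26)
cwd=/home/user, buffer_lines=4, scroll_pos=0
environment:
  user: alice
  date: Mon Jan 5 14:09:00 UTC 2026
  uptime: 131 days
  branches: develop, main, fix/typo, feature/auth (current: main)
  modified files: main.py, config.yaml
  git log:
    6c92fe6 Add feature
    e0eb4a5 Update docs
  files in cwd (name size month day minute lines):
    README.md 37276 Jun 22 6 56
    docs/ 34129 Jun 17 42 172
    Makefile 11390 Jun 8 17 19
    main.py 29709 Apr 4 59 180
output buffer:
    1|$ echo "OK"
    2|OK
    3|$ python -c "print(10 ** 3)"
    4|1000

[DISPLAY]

$ echo "OK"                                                            
OK                                                                     
$ python -c "print(10 ** 3)"                                           
1000                                                                   
$ █                                                                    
                                                                       
                                                                       
                                                                       
                                                                       
                                                                       
                                                                       
                                                                       
                                                                       
                                                                       
                                                                       
                                                                       
                                                                       
                                                                       
                                                                       
                                                                       
                                                                       
                                                                       
                                                                       
                                                                       
                                                                       
                                                                       


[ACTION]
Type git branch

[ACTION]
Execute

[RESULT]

$ echo "OK"                                                            
OK                                                                     
$ python -c "print(10 ** 3)"                                           
1000                                                                   
$ git branch                                                           
  develop                                                              
* main                                                                 
  fix/typo                                                             
  feature/auth                                                         
$ █                                                                    
                                                                       
                                                                       
                                                                       
                                                                       
                                                                       
                                                                       
                                                                       
                                                                       
                                                                       
                                                                       
                                                                       
                                                                       
                                                                       
                                                                       
                                                                       
                                                                       


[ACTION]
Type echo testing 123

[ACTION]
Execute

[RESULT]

$ echo "OK"                                                            
OK                                                                     
$ python -c "print(10 ** 3)"                                           
1000                                                                   
$ git branch                                                           
  develop                                                              
* main                                                                 
  fix/typo                                                             
  feature/auth                                                         
$ echo testing 123                                                     
testing 123                                                            
$ █                                                                    
                                                                       
                                                                       
                                                                       
                                                                       
                                                                       
                                                                       
                                                                       
                                                                       
                                                                       
                                                                       
                                                                       
                                                                       
                                                                       
                                                                       


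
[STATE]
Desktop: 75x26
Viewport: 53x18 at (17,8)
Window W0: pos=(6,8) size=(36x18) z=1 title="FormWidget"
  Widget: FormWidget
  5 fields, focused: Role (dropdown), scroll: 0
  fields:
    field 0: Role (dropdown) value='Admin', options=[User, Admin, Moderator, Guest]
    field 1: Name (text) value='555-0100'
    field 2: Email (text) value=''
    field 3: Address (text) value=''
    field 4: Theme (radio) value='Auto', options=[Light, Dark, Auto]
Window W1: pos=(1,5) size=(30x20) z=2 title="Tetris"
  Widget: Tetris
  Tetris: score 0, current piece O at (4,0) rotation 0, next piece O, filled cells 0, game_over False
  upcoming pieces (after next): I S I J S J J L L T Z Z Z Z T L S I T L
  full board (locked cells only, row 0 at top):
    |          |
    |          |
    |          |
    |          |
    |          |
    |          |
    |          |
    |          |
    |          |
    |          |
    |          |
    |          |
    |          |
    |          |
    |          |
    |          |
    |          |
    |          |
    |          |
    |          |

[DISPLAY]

:            ┃━━━━━━━━━━┓                            
             ┃          ┃                            
             ┃──────────┨                            
             ┃        ▼]┃                            
             ┃         ]┃                            
             ┃         ]┃                            
e:           ┃         ]┃                            
             ┃ ( ) Dark ┃                            
             ┃          ┃                            
             ┃          ┃                            
             ┃          ┃                            
             ┃          ┃                            
             ┃          ┃                            
             ┃          ┃                            
             ┃          ┃                            
             ┃          ┃                            
━━━━━━━━━━━━━┛          ┃                            
━━━━━━━━━━━━━━━━━━━━━━━━┛                            


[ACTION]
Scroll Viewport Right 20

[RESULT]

        ┃━━━━━━━━━━┓                                 
        ┃          ┃                                 
        ┃──────────┨                                 
        ┃        ▼]┃                                 
        ┃         ]┃                                 
        ┃         ]┃                                 
        ┃         ]┃                                 
        ┃ ( ) Dark ┃                                 
        ┃          ┃                                 
        ┃          ┃                                 
        ┃          ┃                                 
        ┃          ┃                                 
        ┃          ┃                                 
        ┃          ┃                                 
        ┃          ┃                                 
        ┃          ┃                                 
━━━━━━━━┛          ┃                                 
━━━━━━━━━━━━━━━━━━━┛                                 


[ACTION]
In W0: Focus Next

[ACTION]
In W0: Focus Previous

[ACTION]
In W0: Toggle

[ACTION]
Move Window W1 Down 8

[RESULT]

────────┨━━━━━━━━━━┓                                 
        ┃          ┃                                 
        ┃──────────┨                                 
        ┃        ▼]┃                                 
        ┃         ]┃                                 
        ┃         ]┃                                 
        ┃         ]┃                                 
        ┃ ( ) Dark ┃                                 
        ┃          ┃                                 
        ┃          ┃                                 
        ┃          ┃                                 
        ┃          ┃                                 
        ┃          ┃                                 
        ┃          ┃                                 
        ┃          ┃                                 
        ┃          ┃                                 
        ┃          ┃                                 
━━━━━━━━┛━━━━━━━━━━┛                                 


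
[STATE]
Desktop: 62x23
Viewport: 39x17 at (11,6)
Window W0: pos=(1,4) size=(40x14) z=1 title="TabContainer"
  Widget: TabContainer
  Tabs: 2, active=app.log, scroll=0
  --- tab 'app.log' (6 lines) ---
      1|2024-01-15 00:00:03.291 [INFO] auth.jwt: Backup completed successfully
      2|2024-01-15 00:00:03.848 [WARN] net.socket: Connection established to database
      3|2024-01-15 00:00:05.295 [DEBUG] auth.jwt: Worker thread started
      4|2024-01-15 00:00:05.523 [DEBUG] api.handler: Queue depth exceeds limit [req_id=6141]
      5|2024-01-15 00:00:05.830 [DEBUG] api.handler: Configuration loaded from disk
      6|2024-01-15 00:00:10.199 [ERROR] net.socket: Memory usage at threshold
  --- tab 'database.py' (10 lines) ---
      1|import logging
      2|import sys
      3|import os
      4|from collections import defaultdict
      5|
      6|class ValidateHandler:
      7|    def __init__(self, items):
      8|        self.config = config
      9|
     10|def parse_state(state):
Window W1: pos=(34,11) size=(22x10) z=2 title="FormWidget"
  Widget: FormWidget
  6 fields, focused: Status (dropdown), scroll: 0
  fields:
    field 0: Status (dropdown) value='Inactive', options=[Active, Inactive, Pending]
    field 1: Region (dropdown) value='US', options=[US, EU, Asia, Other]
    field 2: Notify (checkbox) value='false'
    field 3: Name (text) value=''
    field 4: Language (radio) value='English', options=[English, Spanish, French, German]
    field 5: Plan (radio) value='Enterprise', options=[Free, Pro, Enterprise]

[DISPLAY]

─────────────────────────────┨         
│ database.py                ┃         
─────────────────────────────┃         
5 00:00:03.291 [INFO] auth.jw┃         
5 00:00:03.848 [WARN] net.soc┃         
5 00:00:05.295 [DEBUG] ┏━━━━━━━━━━━━━━━
5 00:00:05.523 [DEBUG] ┃ FormWidget    
5 00:00:05.830 [DEBUG] ┠───────────────
5 00:00:10.199 [ERROR] ┃> Status:     [
                       ┃  Region:     [
                       ┃  Notify:     [
━━━━━━━━━━━━━━━━━━━━━━━┃  Name:       [
                       ┃  Language:   (
                       ┃  Plan:       (
                       ┗━━━━━━━━━━━━━━━
                                       
                                       


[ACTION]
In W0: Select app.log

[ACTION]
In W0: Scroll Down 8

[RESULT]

─────────────────────────────┨         
│ database.py                ┃         
─────────────────────────────┃         
5 00:00:10.199 [ERROR] net.so┃         
                             ┃         
                       ┏━━━━━━━━━━━━━━━
                       ┃ FormWidget    
                       ┠───────────────
                       ┃> Status:     [
                       ┃  Region:     [
                       ┃  Notify:     [
━━━━━━━━━━━━━━━━━━━━━━━┃  Name:       [
                       ┃  Language:   (
                       ┃  Plan:       (
                       ┗━━━━━━━━━━━━━━━
                                       
                                       


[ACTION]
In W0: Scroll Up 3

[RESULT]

─────────────────────────────┨         
│ database.py                ┃         
─────────────────────────────┃         
5 00:00:05.295 [DEBUG] auth.j┃         
5 00:00:05.523 [DEBUG] api.ha┃         
5 00:00:05.830 [DEBUG] ┏━━━━━━━━━━━━━━━
5 00:00:10.199 [ERROR] ┃ FormWidget    
                       ┠───────────────
                       ┃> Status:     [
                       ┃  Region:     [
                       ┃  Notify:     [
━━━━━━━━━━━━━━━━━━━━━━━┃  Name:       [
                       ┃  Language:   (
                       ┃  Plan:       (
                       ┗━━━━━━━━━━━━━━━
                                       
                                       


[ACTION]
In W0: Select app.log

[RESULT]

─────────────────────────────┨         
│ database.py                ┃         
─────────────────────────────┃         
5 00:00:03.291 [INFO] auth.jw┃         
5 00:00:03.848 [WARN] net.soc┃         
5 00:00:05.295 [DEBUG] ┏━━━━━━━━━━━━━━━
5 00:00:05.523 [DEBUG] ┃ FormWidget    
5 00:00:05.830 [DEBUG] ┠───────────────
5 00:00:10.199 [ERROR] ┃> Status:     [
                       ┃  Region:     [
                       ┃  Notify:     [
━━━━━━━━━━━━━━━━━━━━━━━┃  Name:       [
                       ┃  Language:   (
                       ┃  Plan:       (
                       ┗━━━━━━━━━━━━━━━
                                       
                                       


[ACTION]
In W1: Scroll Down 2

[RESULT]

─────────────────────────────┨         
│ database.py                ┃         
─────────────────────────────┃         
5 00:00:03.291 [INFO] auth.jw┃         
5 00:00:03.848 [WARN] net.soc┃         
5 00:00:05.295 [DEBUG] ┏━━━━━━━━━━━━━━━
5 00:00:05.523 [DEBUG] ┃ FormWidget    
5 00:00:05.830 [DEBUG] ┠───────────────
5 00:00:10.199 [ERROR] ┃  Notify:     [
                       ┃  Name:       [
                       ┃  Language:   (
━━━━━━━━━━━━━━━━━━━━━━━┃  Plan:       (
                       ┃               
                       ┃               
                       ┗━━━━━━━━━━━━━━━
                                       
                                       


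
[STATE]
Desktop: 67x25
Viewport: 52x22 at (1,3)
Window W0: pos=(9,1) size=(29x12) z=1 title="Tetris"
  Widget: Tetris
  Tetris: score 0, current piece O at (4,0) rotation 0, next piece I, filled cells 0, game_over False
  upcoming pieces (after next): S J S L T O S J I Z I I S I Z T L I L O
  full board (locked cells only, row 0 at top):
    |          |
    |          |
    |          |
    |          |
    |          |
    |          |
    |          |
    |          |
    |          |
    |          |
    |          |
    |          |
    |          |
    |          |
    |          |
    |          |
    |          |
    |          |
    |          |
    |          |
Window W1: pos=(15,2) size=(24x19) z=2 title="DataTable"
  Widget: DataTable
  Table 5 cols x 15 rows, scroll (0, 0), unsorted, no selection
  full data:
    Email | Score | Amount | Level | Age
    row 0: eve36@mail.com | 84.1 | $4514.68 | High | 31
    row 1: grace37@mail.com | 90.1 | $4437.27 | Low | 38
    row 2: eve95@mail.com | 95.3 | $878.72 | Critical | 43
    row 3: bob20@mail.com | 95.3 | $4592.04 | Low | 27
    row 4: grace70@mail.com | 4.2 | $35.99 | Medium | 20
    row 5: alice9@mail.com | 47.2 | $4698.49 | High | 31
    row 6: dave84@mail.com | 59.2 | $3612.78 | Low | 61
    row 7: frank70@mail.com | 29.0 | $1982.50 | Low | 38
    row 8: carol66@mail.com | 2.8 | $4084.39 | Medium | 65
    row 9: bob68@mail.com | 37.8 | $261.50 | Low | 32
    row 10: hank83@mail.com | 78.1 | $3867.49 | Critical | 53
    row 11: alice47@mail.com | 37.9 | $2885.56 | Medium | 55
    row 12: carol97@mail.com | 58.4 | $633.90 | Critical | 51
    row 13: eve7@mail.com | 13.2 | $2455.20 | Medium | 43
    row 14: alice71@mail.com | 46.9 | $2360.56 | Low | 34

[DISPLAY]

        ┠─────┃ DataTable            ┃              
        ┃     ┠──────────────────────┨              
        ┃     ┃Email           │Score┃              
        ┃     ┃────────────────┼─────┃              
        ┃     ┃eve36@mail.com  │84.1 ┃              
        ┃     ┃grace37@mail.com│90.1 ┃              
        ┃     ┃eve95@mail.com  │95.3 ┃              
        ┃     ┃bob20@mail.com  │95.3 ┃              
        ┃     ┃grace70@mail.com│4.2  ┃              
        ┗━━━━━┃alice9@mail.com │47.2 ┃              
              ┃dave84@mail.com │59.2 ┃              
              ┃frank70@mail.com│29.0 ┃              
              ┃carol66@mail.com│2.8  ┃              
              ┃bob68@mail.com  │37.8 ┃              
              ┃hank83@mail.com │78.1 ┃              
              ┃alice47@mail.com│37.9 ┃              
              ┃carol97@mail.com│58.4 ┃              
              ┗━━━━━━━━━━━━━━━━━━━━━━┛              
                                                    
                                                    
                                                    
                                                    


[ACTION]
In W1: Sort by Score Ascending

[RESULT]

        ┠─────┃ DataTable            ┃              
        ┃     ┠──────────────────────┨              
        ┃     ┃Email           │Scor▲┃              
        ┃     ┃────────────────┼─────┃              
        ┃     ┃carol66@mail.com│2.8  ┃              
        ┃     ┃grace70@mail.com│4.2  ┃              
        ┃     ┃eve7@mail.com   │13.2 ┃              
        ┃     ┃frank70@mail.com│29.0 ┃              
        ┃     ┃bob68@mail.com  │37.8 ┃              
        ┗━━━━━┃alice47@mail.com│37.9 ┃              
              ┃alice71@mail.com│46.9 ┃              
              ┃alice9@mail.com │47.2 ┃              
              ┃carol97@mail.com│58.4 ┃              
              ┃dave84@mail.com │59.2 ┃              
              ┃hank83@mail.com │78.1 ┃              
              ┃eve36@mail.com  │84.1 ┃              
              ┃grace37@mail.com│90.1 ┃              
              ┗━━━━━━━━━━━━━━━━━━━━━━┛              
                                                    
                                                    
                                                    
                                                    


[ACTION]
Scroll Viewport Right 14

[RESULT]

┃ DataTable            ┃                            
┠──────────────────────┨                            
┃Email           │Scor▲┃                            
┃────────────────┼─────┃                            
┃carol66@mail.com│2.8  ┃                            
┃grace70@mail.com│4.2  ┃                            
┃eve7@mail.com   │13.2 ┃                            
┃frank70@mail.com│29.0 ┃                            
┃bob68@mail.com  │37.8 ┃                            
┃alice47@mail.com│37.9 ┃                            
┃alice71@mail.com│46.9 ┃                            
┃alice9@mail.com │47.2 ┃                            
┃carol97@mail.com│58.4 ┃                            
┃dave84@mail.com │59.2 ┃                            
┃hank83@mail.com │78.1 ┃                            
┃eve36@mail.com  │84.1 ┃                            
┃grace37@mail.com│90.1 ┃                            
┗━━━━━━━━━━━━━━━━━━━━━━┛                            
                                                    
                                                    
                                                    
                                                    


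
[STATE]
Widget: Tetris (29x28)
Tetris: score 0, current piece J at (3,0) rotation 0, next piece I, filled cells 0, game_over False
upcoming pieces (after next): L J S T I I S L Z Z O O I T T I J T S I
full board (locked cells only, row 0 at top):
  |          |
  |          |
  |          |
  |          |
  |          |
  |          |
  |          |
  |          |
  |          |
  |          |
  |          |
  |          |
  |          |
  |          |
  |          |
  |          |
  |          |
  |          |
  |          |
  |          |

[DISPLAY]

   █      │Next:             
   ███    │████              
          │                  
          │                  
          │                  
          │                  
          │Score:            
          │0                 
          │                  
          │                  
          │                  
          │                  
          │                  
          │                  
          │                  
          │                  
          │                  
          │                  
          │                  
          │                  
          │                  
          │                  
          │                  
          │                  
          │                  
          │                  
          │                  
          │                  


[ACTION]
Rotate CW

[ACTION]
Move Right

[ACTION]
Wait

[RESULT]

          │Next:             
    ██    │████              
    █     │                  
    █     │                  
          │                  
          │                  
          │Score:            
          │0                 
          │                  
          │                  
          │                  
          │                  
          │                  
          │                  
          │                  
          │                  
          │                  
          │                  
          │                  
          │                  
          │                  
          │                  
          │                  
          │                  
          │                  
          │                  
          │                  
          │                  


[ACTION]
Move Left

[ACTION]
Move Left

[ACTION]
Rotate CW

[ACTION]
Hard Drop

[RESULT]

   ████   │Next:             
          │  ▒               
          │▒▒▒               
          │                  
          │                  
          │                  
          │Score:            
          │0                 
          │                  
          │                  
          │                  
          │                  
          │                  
          │                  
          │                  
          │                  
          │                  
          │                  
  ███     │                  
    █     │                  
          │                  
          │                  
          │                  
          │                  
          │                  
          │                  
          │                  
          │                  


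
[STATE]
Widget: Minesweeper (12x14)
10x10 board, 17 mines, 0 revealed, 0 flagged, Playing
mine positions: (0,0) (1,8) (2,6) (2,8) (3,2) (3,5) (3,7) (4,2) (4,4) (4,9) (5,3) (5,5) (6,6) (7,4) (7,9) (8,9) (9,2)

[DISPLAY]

■■■■■■■■■■  
■■■■■■■■■■  
■■■■■■■■■■  
■■■■■■■■■■  
■■■■■■■■■■  
■■■■■■■■■■  
■■■■■■■■■■  
■■■■■■■■■■  
■■■■■■■■■■  
■■■■■■■■■■  
            
            
            
            


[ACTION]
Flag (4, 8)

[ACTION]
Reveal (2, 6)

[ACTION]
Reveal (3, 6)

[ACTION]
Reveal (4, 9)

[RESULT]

✹■■■■■■■■■  
■■■■■■■■✹■  
■■■■■■✹■✹■  
■■✹■■✹■✹■■  
■■✹■✹■■■⚑✹  
■■■✹■✹■■■■  
■■■■■■✹■■■  
■■■■✹■■■■✹  
■■■■■■■■■✹  
■■✹■■■■■■■  
            
            
            
            


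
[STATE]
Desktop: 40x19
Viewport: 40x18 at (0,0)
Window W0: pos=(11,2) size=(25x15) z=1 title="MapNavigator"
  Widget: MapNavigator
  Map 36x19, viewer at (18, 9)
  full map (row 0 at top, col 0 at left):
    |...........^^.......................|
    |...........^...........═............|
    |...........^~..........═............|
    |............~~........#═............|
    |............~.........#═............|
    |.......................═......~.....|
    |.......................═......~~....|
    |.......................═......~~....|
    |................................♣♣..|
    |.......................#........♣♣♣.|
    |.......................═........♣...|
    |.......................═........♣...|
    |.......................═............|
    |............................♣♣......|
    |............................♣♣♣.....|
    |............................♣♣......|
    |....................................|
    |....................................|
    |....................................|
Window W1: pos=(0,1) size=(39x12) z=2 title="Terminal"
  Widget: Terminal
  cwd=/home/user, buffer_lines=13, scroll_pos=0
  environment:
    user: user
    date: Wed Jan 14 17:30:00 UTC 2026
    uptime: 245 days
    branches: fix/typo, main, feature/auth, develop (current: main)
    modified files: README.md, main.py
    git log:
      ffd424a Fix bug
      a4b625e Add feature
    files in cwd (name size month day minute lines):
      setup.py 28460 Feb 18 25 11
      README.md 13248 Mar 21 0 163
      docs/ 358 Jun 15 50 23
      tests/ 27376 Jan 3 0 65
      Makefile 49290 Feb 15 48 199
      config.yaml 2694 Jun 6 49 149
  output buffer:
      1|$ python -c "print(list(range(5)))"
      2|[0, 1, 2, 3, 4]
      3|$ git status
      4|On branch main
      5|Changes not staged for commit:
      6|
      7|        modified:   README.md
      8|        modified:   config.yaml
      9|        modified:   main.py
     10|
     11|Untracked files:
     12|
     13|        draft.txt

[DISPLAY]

                                        
┏━━━━━━━━━━━━━━━━━━━━━━━━━━━━━━━━━━━━━┓ 
┃ Terminal                            ┃ 
┠─────────────────────────────────────┨ 
┃$ python -c "print(list(range(5)))"  ┃ 
┃[0, 1, 2, 3, 4]                      ┃ 
┃$ git status                         ┃ 
┃On branch main                       ┃ 
┃Changes not staged for commit:       ┃ 
┃                                     ┃ 
┃        modified:   README.md        ┃ 
┃        modified:   config.yaml      ┃ 
┗━━━━━━━━━━━━━━━━━━━━━━━━━━━━━━━━━━━━━┛ 
           ┃................═......┃    
           ┃.....................♣♣┃    
           ┃.....................♣♣┃    
           ┗━━━━━━━━━━━━━━━━━━━━━━━┛    
                                        


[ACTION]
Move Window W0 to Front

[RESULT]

                                        
┏━━━━━━━━━━━━━━━━━━━━━━━━━━━━━━━━━━━━━┓ 
┃ Terminal ┏━━━━━━━━━━━━━━━━━━━━━━━┓  ┃ 
┠──────────┃ MapNavigator          ┃──┨ 
┃$ python -┠───────────────────────┨  ┃ 
┃[0, 1, 2, ┃.....~.........#═......┃  ┃ 
┃$ git stat┃................═......┃  ┃ 
┃On branch ┃................═......┃  ┃ 
┃Changes no┃................═......┃  ┃ 
┃          ┃.......................┃  ┃ 
┃        mo┃...........@....#......┃  ┃ 
┃        mo┃................═......┃  ┃ 
┗━━━━━━━━━━┃................═......┃━━┛ 
           ┃................═......┃    
           ┃.....................♣♣┃    
           ┃.....................♣♣┃    
           ┗━━━━━━━━━━━━━━━━━━━━━━━┛    
                                        


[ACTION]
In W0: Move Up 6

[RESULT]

                                        
┏━━━━━━━━━━━━━━━━━━━━━━━━━━━━━━━━━━━━━┓ 
┃ Terminal ┏━━━━━━━━━━━━━━━━━━━━━━━┓  ┃ 
┠──────────┃ MapNavigator          ┃──┨ 
┃$ python -┠───────────────────────┨  ┃ 
┃[0, 1, 2, ┃                       ┃  ┃ 
┃$ git stat┃                       ┃  ┃ 
┃On branch ┃....^^.................┃  ┃ 
┃Changes no┃....^...........═......┃  ┃ 
┃          ┃....^~..........═......┃  ┃ 
┃        mo┃.....~~....@...#═......┃  ┃ 
┃        mo┃.....~.........#═......┃  ┃ 
┗━━━━━━━━━━┃................═......┃━━┛ 
           ┃................═......┃    
           ┃................═......┃    
           ┃.......................┃    
           ┗━━━━━━━━━━━━━━━━━━━━━━━┛    
                                        


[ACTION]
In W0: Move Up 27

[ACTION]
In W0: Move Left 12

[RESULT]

                                        
┏━━━━━━━━━━━━━━━━━━━━━━━━━━━━━━━━━━━━━┓ 
┃ Terminal ┏━━━━━━━━━━━━━━━━━━━━━━━┓  ┃ 
┠──────────┃ MapNavigator          ┃──┨ 
┃$ python -┠───────────────────────┨  ┃ 
┃[0, 1, 2, ┃                       ┃  ┃ 
┃$ git stat┃                       ┃  ┃ 
┃On branch ┃                       ┃  ┃ 
┃Changes no┃                       ┃  ┃ 
┃          ┃                       ┃  ┃ 
┃        mo┃     ......@....^^.....┃  ┃ 
┃        mo┃     ...........^......┃  ┃ 
┗━━━━━━━━━━┃     ...........^~.....┃━━┛ 
           ┃     ............~~....┃    
           ┃     ............~.....┃    
           ┃     ..................┃    
           ┗━━━━━━━━━━━━━━━━━━━━━━━┛    
                                        


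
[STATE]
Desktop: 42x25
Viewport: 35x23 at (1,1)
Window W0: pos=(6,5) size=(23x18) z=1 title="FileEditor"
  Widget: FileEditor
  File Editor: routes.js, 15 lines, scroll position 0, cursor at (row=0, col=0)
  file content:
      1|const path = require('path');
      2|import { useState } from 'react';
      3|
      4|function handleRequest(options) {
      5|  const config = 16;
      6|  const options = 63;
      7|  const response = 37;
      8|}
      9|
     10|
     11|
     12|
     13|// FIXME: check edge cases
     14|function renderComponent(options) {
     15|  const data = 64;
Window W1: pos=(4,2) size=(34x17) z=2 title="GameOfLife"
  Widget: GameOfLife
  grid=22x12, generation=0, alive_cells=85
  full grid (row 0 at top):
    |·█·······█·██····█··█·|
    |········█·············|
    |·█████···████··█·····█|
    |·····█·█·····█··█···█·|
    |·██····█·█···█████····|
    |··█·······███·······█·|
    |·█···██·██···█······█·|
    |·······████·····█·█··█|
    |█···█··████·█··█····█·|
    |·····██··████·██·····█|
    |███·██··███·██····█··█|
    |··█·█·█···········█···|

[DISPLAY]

                                   
   ┏━━━━━━━━━━━━━━━━━━━━━━━━━━━━━━━
   ┃ GameOfLife                    
   ┠───────────────────────────────
   ┃Gen: 0                         
   ┃·█·······█·██····█··█·         
   ┃········█·············         
   ┃·█████···████··█·····█         
   ┃·····█·█·····█··█···█·         
   ┃·██····█·█···█████····         
   ┃··█·······███·······█·         
   ┃·█···██·██···█······█·         
   ┃·······████·····█·█··█         
   ┃█···█··████·█··█····█·         
   ┃·····██··████·██·····█         
   ┃███·██··███·██····█··█         
   ┃··█·█·█···········█···         
   ┗━━━━━━━━━━━━━━━━━━━━━━━━━━━━━━━
     ┃                    ░┃       
     ┃// FIXME: check edge░┃       
     ┃function renderCompo▼┃       
     ┗━━━━━━━━━━━━━━━━━━━━━┛       
                                   


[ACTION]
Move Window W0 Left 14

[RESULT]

                                   
   ┏━━━━━━━━━━━━━━━━━━━━━━━━━━━━━━━
   ┃ GameOfLife                    
   ┠───────────────────────────────
━━━┃Gen: 0                         
 Fi┃·█·······█·██····█··█·         
───┃········█·············         
█on┃·█████···████··█·····█         
imp┃·····█·█·····█··█···█·         
   ┃·██····█·█···█████····         
fun┃··█·······███·······█·         
  c┃·█···██·██···█······█·         
  c┃·······████·····█·█··█         
  c┃█···█··████·█··█····█·         
}  ┃·····██··████·██·····█         
   ┃███·██··███·██····█··█         
   ┃··█·█·█···········█···         
   ┗━━━━━━━━━━━━━━━━━━━━━━━━━━━━━━━
                    ░┃             
// FIXME: check edge░┃             
function renderCompo▼┃             
━━━━━━━━━━━━━━━━━━━━━┛             
                                   


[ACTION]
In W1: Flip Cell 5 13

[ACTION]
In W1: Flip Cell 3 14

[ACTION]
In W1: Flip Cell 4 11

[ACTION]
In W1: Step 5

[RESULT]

                                   
   ┏━━━━━━━━━━━━━━━━━━━━━━━━━━━━━━━
   ┃ GameOfLife                    
   ┠───────────────────────────────
━━━┃Gen: 5                         
 Fi┃···········█·█········         
───┃·········██··█········         
█on┃·····███··███·········         
imp┃········██········█···         
   ┃·██····██········█·█··         
fun┃·█·····█······█·█·····         
  c┃··███·········█·█·█···         
  c┃············█····█····         
  c┃············██···█····         
}  ┃················█·····         
   ┃█·█····███··█··█······         
   ┃·█·····███··██········         
   ┗━━━━━━━━━━━━━━━━━━━━━━━━━━━━━━━
                    ░┃             
// FIXME: check edge░┃             
function renderCompo▼┃             
━━━━━━━━━━━━━━━━━━━━━┛             
                                   
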